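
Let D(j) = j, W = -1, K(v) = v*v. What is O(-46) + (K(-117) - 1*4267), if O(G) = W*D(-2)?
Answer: 9424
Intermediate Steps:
K(v) = v²
O(G) = 2 (O(G) = -1*(-2) = 2)
O(-46) + (K(-117) - 1*4267) = 2 + ((-117)² - 1*4267) = 2 + (13689 - 4267) = 2 + 9422 = 9424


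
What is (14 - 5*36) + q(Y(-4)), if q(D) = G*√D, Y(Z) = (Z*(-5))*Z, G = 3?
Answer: -166 + 12*I*√5 ≈ -166.0 + 26.833*I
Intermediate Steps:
Y(Z) = -5*Z² (Y(Z) = (-5*Z)*Z = -5*Z²)
q(D) = 3*√D
(14 - 5*36) + q(Y(-4)) = (14 - 5*36) + 3*√(-5*(-4)²) = (14 - 180) + 3*√(-5*16) = -166 + 3*√(-80) = -166 + 3*(4*I*√5) = -166 + 12*I*√5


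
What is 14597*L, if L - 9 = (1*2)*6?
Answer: 306537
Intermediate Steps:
L = 21 (L = 9 + (1*2)*6 = 9 + 2*6 = 9 + 12 = 21)
14597*L = 14597*21 = 306537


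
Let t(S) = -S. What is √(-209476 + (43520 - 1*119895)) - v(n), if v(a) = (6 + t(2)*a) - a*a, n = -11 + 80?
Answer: 4893 + I*√285851 ≈ 4893.0 + 534.65*I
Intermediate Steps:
n = 69
v(a) = 6 - a² - 2*a (v(a) = (6 + (-1*2)*a) - a*a = (6 - 2*a) - a² = 6 - a² - 2*a)
√(-209476 + (43520 - 1*119895)) - v(n) = √(-209476 + (43520 - 1*119895)) - (6 - 1*69² - 2*69) = √(-209476 + (43520 - 119895)) - (6 - 1*4761 - 138) = √(-209476 - 76375) - (6 - 4761 - 138) = √(-285851) - 1*(-4893) = I*√285851 + 4893 = 4893 + I*√285851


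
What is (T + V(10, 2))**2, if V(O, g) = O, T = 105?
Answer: 13225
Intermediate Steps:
(T + V(10, 2))**2 = (105 + 10)**2 = 115**2 = 13225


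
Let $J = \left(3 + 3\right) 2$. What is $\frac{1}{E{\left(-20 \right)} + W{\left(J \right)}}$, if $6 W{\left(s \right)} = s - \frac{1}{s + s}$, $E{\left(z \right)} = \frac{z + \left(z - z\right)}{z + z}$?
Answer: $\frac{144}{359} \approx 0.40111$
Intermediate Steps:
$J = 12$ ($J = 6 \cdot 2 = 12$)
$E{\left(z \right)} = \frac{1}{2}$ ($E{\left(z \right)} = \frac{z + 0}{2 z} = z \frac{1}{2 z} = \frac{1}{2}$)
$W{\left(s \right)} = - \frac{1}{12 s} + \frac{s}{6}$ ($W{\left(s \right)} = \frac{s - \frac{1}{s + s}}{6} = \frac{s - \frac{1}{2 s}}{6} = - \frac{1}{12 s} + \frac{s}{6}$)
$\frac{1}{E{\left(-20 \right)} + W{\left(J \right)}} = \frac{1}{\frac{1}{2} + \left(- \frac{1}{12 \cdot 12} + \frac{1}{6} \cdot 12\right)} = \frac{1}{\frac{1}{2} + \left(\left(- \frac{1}{12}\right) \frac{1}{12} + 2\right)} = \frac{1}{\frac{1}{2} + \left(- \frac{1}{144} + 2\right)} = \frac{1}{\frac{1}{2} + \frac{287}{144}} = \frac{1}{\frac{359}{144}} = \frac{144}{359}$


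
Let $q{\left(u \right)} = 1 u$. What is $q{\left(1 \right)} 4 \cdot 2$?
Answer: $8$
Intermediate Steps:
$q{\left(u \right)} = u$
$q{\left(1 \right)} 4 \cdot 2 = 1 \cdot 4 \cdot 2 = 4 \cdot 2 = 8$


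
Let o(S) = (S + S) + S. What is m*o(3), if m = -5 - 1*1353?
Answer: -12222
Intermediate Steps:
o(S) = 3*S (o(S) = 2*S + S = 3*S)
m = -1358 (m = -5 - 1353 = -1358)
m*o(3) = -4074*3 = -1358*9 = -12222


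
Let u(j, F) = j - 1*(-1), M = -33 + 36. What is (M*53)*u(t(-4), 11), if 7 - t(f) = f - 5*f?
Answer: -1272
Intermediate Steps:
M = 3
t(f) = 7 + 4*f (t(f) = 7 - (f - 5*f) = 7 - (-4)*f = 7 + 4*f)
u(j, F) = 1 + j (u(j, F) = j + 1 = 1 + j)
(M*53)*u(t(-4), 11) = (3*53)*(1 + (7 + 4*(-4))) = 159*(1 + (7 - 16)) = 159*(1 - 9) = 159*(-8) = -1272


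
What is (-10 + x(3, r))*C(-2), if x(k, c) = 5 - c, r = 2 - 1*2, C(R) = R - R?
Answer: 0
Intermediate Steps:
C(R) = 0
r = 0 (r = 2 - 2 = 0)
(-10 + x(3, r))*C(-2) = (-10 + (5 - 1*0))*0 = (-10 + (5 + 0))*0 = (-10 + 5)*0 = -5*0 = 0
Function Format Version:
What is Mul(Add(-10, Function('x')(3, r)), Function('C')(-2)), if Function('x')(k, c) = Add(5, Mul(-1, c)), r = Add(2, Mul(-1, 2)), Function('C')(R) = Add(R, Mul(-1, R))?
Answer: 0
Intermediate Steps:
Function('C')(R) = 0
r = 0 (r = Add(2, -2) = 0)
Mul(Add(-10, Function('x')(3, r)), Function('C')(-2)) = Mul(Add(-10, Add(5, Mul(-1, 0))), 0) = Mul(Add(-10, Add(5, 0)), 0) = Mul(Add(-10, 5), 0) = Mul(-5, 0) = 0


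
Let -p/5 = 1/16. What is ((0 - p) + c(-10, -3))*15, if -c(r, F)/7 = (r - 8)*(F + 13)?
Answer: 302475/16 ≈ 18905.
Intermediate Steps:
p = -5/16 ≈ -0.31250
c(r, F) = -7*(-8 + r)*(13 + F) (c(r, F) = -7*(r - 8)*(F + 13) = -7*(-8 + r)*(13 + F))
((0 - p) + c(-10, -3))*15 = ((0 - 1*(-5/16)) + (728 - 91*(-10) + 56*(-3) - 7*(-3)*(-10)))*15 = ((0 + 5/16) + (728 + 910 - 168 - 210))*15 = (5/16 + 1260)*15 = (20165/16)*15 = 302475/16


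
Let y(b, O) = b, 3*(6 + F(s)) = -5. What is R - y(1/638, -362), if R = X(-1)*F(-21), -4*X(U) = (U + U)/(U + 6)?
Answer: -3676/4785 ≈ -0.76823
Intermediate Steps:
F(s) = -23/3 (F(s) = -6 + (1/3)*(-5) = -6 - 5/3 = -23/3)
X(U) = -U/(2*(6 + U)) (X(U) = -(U + U)/(4*(U + 6)) = -2*U/(4*(6 + U)) = -U/(2*(6 + U)))
R = -23/30 (R = -1*(-1)/(12 + 2*(-1))*(-23/3) = -1*(-1)/(12 - 2)*(-23/3) = -1*(-1)/10*(-23/3) = -1*(-1)*1/10*(-23/3) = (1/10)*(-23/3) = -23/30 ≈ -0.76667)
R - y(1/638, -362) = -23/30 - 1/638 = -3676/4785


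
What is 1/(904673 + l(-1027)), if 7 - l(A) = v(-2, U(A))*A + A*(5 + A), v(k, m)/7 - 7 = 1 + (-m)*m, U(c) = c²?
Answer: -1/7997426510964751 ≈ -1.2504e-16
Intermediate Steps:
v(k, m) = 56 - 7*m² (v(k, m) = 49 + 7*(1 + (-m)*m) = 49 + 7*(1 - m²) = 49 + (7 - 7*m²) = 56 - 7*m²)
l(A) = 7 - A*(5 + A) - A*(56 - 7*A⁴) (l(A) = 7 - ((56 - 7*A⁴)*A + A*(5 + A)) = 7 - (A*(56 - 7*A⁴) + A*(5 + A)) = 7 - (A*(5 + A) + A*(56 - 7*A⁴)) = 7 + (-A*(5 + A) - A*(56 - 7*A⁴)) = 7 - A*(5 + A) - A*(56 - 7*A⁴))
1/(904673 + l(-1027)) = 1/(904673 + (7 - 1*(-1027)² - 61*(-1027) + 7*(-1027)⁵)) = 1/(904673 + (7 - 1*1054729 + 62647 + 7*(-1142489501553907))) = 1/(904673 + (7 - 1054729 + 62647 - 7997426510877349)) = 1/(904673 - 7997426511869424) = 1/(-7997426510964751) = -1/7997426510964751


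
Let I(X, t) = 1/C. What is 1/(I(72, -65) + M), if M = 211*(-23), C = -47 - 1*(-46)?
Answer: -1/4854 ≈ -0.00020602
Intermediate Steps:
C = -1 (C = -47 + 46 = -1)
I(X, t) = -1 (I(X, t) = 1/(-1) = -1)
M = -4853
1/(I(72, -65) + M) = 1/(-1 - 4853) = 1/(-4854) = -1/4854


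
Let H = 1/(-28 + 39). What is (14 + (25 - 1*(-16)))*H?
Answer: 5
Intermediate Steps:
H = 1/11 ≈ 0.090909
(14 + (25 - 1*(-16)))*H = (14 + (25 - 1*(-16)))*(1/11) = (14 + (25 + 16))*(1/11) = (14 + 41)*(1/11) = 55*(1/11) = 5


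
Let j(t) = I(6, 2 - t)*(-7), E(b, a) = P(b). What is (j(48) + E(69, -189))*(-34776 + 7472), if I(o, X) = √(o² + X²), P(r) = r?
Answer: -1883976 + 382256*√538 ≈ 6.9824e+6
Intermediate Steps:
E(b, a) = b
I(o, X) = √(X² + o²)
j(t) = -7*√(36 + (2 - t)²) (j(t) = √((2 - t)² + 6²)*(-7) = √((2 - t)² + 36)*(-7) = √(36 + (2 - t)²)*(-7) = -7*√(36 + (2 - t)²))
(j(48) + E(69, -189))*(-34776 + 7472) = (-7*√(36 + (-2 + 48)²) + 69)*(-34776 + 7472) = (-7*√(36 + 46²) + 69)*(-27304) = (-7*√(36 + 2116) + 69)*(-27304) = (-14*√538 + 69)*(-27304) = (69 - 14*√538)*(-27304) = -1883976 + 382256*√538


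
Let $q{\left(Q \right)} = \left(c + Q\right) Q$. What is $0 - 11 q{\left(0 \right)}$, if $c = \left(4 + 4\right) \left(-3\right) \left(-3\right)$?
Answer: $0$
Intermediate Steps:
$c = 72$ ($c = 8 \left(-3\right) \left(-3\right) = \left(-24\right) \left(-3\right) = 72$)
$q{\left(Q \right)} = Q \left(72 + Q\right)$ ($q{\left(Q \right)} = \left(72 + Q\right) Q = Q \left(72 + Q\right)$)
$0 - 11 q{\left(0 \right)} = 0 - 11 \cdot 0 \left(72 + 0\right) = 0 - 11 \cdot 0 \cdot 72 = 0 - 0 = 0 + 0 = 0$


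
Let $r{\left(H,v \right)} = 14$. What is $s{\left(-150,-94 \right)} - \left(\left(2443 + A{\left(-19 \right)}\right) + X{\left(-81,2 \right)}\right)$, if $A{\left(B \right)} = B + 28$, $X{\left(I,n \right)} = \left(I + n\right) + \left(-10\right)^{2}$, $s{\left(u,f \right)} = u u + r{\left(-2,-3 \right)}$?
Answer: $20041$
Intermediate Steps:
$s{\left(u,f \right)} = 14 + u^{2}$ ($s{\left(u,f \right)} = u u + 14 = u^{2} + 14 = 14 + u^{2}$)
$X{\left(I,n \right)} = 100 + I + n$ ($X{\left(I,n \right)} = \left(I + n\right) + 100 = 100 + I + n$)
$A{\left(B \right)} = 28 + B$
$s{\left(-150,-94 \right)} - \left(\left(2443 + A{\left(-19 \right)}\right) + X{\left(-81,2 \right)}\right) = \left(14 + \left(-150\right)^{2}\right) - \left(\left(2443 + \left(28 - 19\right)\right) + \left(100 - 81 + 2\right)\right) = \left(14 + 22500\right) - \left(\left(2443 + 9\right) + 21\right) = 22514 - \left(2452 + 21\right) = 22514 - 2473 = 20041$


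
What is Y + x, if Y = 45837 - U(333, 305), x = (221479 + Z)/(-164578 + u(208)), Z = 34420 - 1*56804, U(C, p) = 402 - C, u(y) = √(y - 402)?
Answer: 206605923515099/4514319713 - 66365*I*√194/9028639426 ≈ 45767.0 - 0.00010238*I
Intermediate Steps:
u(y) = √(-402 + y)
Z = -22384 (Z = 34420 - 56804 = -22384)
x = 199095/(-164578 + I*√194) (x = (221479 - 22384)/(-164578 + √(-402 + 208)) = 199095/(-164578 + √(-194)) = 199095/(-164578 + I*√194) ≈ -1.2097 - 0.00010238*I)
Y = 45768 (Y = 45837 - (402 - 1*333) = 45837 - (402 - 333) = 45837 - 1*69 = 45837 - 69 = 45768)
Y + x = 45768 + (-5461109485/4514319713 - 66365*I*√194/9028639426) = 206605923515099/4514319713 - 66365*I*√194/9028639426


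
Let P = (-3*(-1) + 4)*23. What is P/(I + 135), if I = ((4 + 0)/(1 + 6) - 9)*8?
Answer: 1127/473 ≈ 2.3827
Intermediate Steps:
I = -472/7 (I = (4/7 - 9)*8 = -59/7*8 = -472/7 ≈ -67.429)
P = 161 (P = (3 + 4)*23 = 7*23 = 161)
P/(I + 135) = 161/(-472/7 + 135) = 161/(473/7) = 161*(7/473) = 1127/473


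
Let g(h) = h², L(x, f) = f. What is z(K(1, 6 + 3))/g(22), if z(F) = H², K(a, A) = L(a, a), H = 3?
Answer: 9/484 ≈ 0.018595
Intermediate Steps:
K(a, A) = a
z(F) = 9 (z(F) = 3² = 9)
z(K(1, 6 + 3))/g(22) = 9/(22²) = 9/484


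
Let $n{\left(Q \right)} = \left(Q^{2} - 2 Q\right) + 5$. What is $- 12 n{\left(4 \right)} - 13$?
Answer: $-169$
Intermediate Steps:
$n{\left(Q \right)} = 5 + Q^{2} - 2 Q$
$- 12 n{\left(4 \right)} - 13 = - 12 \left(5 + 4^{2} - 8\right) - 13 = - 12 \left(5 + 16 - 8\right) - 13 = \left(-12\right) 13 - 13 = -156 - 13 = -169$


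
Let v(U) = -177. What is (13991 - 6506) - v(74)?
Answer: 7662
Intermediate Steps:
(13991 - 6506) - v(74) = (13991 - 6506) - 1*(-177) = 7485 + 177 = 7662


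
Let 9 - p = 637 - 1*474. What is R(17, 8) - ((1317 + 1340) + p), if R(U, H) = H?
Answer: -2495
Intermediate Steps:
p = -154 (p = 9 - (637 - 1*474) = 9 - (637 - 474) = 9 - 1*163 = 9 - 163 = -154)
R(17, 8) - ((1317 + 1340) + p) = 8 - ((1317 + 1340) - 154) = 8 - (2657 - 154) = 8 - 1*2503 = 8 - 2503 = -2495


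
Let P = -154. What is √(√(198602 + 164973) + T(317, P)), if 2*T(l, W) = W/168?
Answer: √(-66 + 720*√14543)/12 ≈ 24.546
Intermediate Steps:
T(l, W) = W/336 (T(l, W) = (W/168)/2 = W/336)
√(√(198602 + 164973) + T(317, P)) = √(√(198602 + 164973) + (1/336)*(-154)) = √(√363575 - 11/24) = √(5*√14543 - 11/24) = √(-11/24 + 5*√14543)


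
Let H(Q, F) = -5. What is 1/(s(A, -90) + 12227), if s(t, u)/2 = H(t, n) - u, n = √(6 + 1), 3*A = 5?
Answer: 1/12397 ≈ 8.0665e-5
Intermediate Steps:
A = 5/3 (A = (⅓)*5 = 5/3 ≈ 1.6667)
n = √7 ≈ 2.6458
s(t, u) = -10 - 2*u (s(t, u) = 2*(-5 - u) = -10 - 2*u)
1/(s(A, -90) + 12227) = 1/((-10 - 2*(-90)) + 12227) = 1/((-10 + 180) + 12227) = 1/(170 + 12227) = 1/12397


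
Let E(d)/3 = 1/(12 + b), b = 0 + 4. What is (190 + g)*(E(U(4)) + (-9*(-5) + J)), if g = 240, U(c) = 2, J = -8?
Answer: 127925/8 ≈ 15991.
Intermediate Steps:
b = 4
E(d) = 3/16 (E(d) = 3/(12 + 4) = 3/16)
(190 + g)*(E(U(4)) + (-9*(-5) + J)) = (190 + 240)*(3/16 + (-9*(-5) - 8)) = 430*(3/16 + (45 - 8)) = 430*(3/16 + 37) = 430*(595/16) = 127925/8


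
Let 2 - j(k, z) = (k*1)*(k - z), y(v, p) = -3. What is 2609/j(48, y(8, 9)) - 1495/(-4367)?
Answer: -7736733/10681682 ≈ -0.72430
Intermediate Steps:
j(k, z) = 2 - k*(k - z) (j(k, z) = 2 - k*1*(k - z) = 2 - k*(k - z))
2609/j(48, y(8, 9)) - 1495/(-4367) = 2609/(2 - 1*48² + 48*(-3)) - 1495/(-4367) = 2609/(2 - 1*2304 - 144) - 1495*(-1/4367) = 2609/(2 - 2304 - 144) + 1495/4367 = 2609/(-2446) + 1495/4367 = 2609*(-1/2446) + 1495/4367 = -2609/2446 + 1495/4367 = -7736733/10681682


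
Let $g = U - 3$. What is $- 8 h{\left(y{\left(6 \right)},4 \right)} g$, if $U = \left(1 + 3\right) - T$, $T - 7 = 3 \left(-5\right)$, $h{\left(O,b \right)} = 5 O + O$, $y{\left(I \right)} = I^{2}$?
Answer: $-15552$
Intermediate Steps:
$h{\left(O,b \right)} = 6 O$
$T = -8$ ($T = 7 + 3 \left(-5\right) = 7 - 15 = -8$)
$U = 12$ ($U = \left(1 + 3\right) - -8 = 4 + 8 = 12$)
$g = 9$ ($g = 12 - 3 = 9$)
$- 8 h{\left(y{\left(6 \right)},4 \right)} g = - 8 \cdot 6 \cdot 6^{2} \cdot 9 = - 8 \cdot 6 \cdot 36 \cdot 9 = \left(-8\right) 216 \cdot 9 = \left(-1728\right) 9 = -15552$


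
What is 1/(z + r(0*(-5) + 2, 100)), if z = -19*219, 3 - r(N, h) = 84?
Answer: -1/4242 ≈ -0.00023574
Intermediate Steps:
r(N, h) = -81 (r(N, h) = 3 - 1*84 = 3 - 84 = -81)
z = -4161
1/(z + r(0*(-5) + 2, 100)) = 1/(-4161 - 81) = 1/(-4242) = -1/4242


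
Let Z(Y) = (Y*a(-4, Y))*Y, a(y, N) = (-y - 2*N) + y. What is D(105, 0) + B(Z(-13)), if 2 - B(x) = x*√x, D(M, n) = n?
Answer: 2 - 57122*√26 ≈ -2.9126e+5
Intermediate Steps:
a(y, N) = -2*N
Z(Y) = -2*Y³ (Z(Y) = (Y*(-2*Y))*Y = (-2*Y²)*Y = -2*Y³)
B(x) = 2 - x^(3/2) (B(x) = 2 - x*√x = 2 - x^(3/2))
D(105, 0) + B(Z(-13)) = 0 + (2 - (-2*(-13)³)^(3/2)) = 0 + (2 - (-2*(-2197))^(3/2)) = 0 + (2 - 4394^(3/2)) = 0 + (2 - 57122*√26) = 2 - 57122*√26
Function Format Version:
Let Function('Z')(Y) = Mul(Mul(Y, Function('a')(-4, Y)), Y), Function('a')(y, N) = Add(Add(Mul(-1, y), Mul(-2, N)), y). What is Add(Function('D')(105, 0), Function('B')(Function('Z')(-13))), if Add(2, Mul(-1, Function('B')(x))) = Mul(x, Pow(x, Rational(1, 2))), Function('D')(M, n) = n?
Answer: Add(2, Mul(-57122, Pow(26, Rational(1, 2)))) ≈ -2.9126e+5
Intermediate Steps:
Function('a')(y, N) = Mul(-2, N)
Function('Z')(Y) = Mul(-2, Pow(Y, 3)) (Function('Z')(Y) = Mul(Mul(Y, Mul(-2, Y)), Y) = Mul(Mul(-2, Pow(Y, 2)), Y) = Mul(-2, Pow(Y, 3)))
Function('B')(x) = Add(2, Mul(-1, Pow(x, Rational(3, 2)))) (Function('B')(x) = Add(2, Mul(-1, Mul(x, Pow(x, Rational(1, 2))))) = Add(2, Mul(-1, Pow(x, Rational(3, 2)))))
Add(Function('D')(105, 0), Function('B')(Function('Z')(-13))) = Add(0, Add(2, Mul(-1, Pow(Mul(-2, Pow(-13, 3)), Rational(3, 2))))) = Add(0, Add(2, Mul(-1, Pow(Mul(-2, -2197), Rational(3, 2))))) = Add(0, Add(2, Mul(-1, Pow(4394, Rational(3, 2))))) = Add(0, Add(2, Mul(-1, Mul(57122, Pow(26, Rational(1, 2)))))) = Add(0, Add(2, Mul(-57122, Pow(26, Rational(1, 2))))) = Add(2, Mul(-57122, Pow(26, Rational(1, 2))))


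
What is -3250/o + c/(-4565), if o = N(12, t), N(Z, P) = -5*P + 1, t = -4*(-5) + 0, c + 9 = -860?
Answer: 1356571/41085 ≈ 33.019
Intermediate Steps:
c = -869 (c = -9 - 860 = -869)
t = 20 (t = 20 + 0 = 20)
N(Z, P) = 1 - 5*P
o = -99 (o = 1 - 5*20 = 1 - 100 = -99)
-3250/o + c/(-4565) = -3250/(-99) - 869/(-4565) = -3250*(-1/99) - 869*(-1/4565) = 3250/99 + 79/415 = 1356571/41085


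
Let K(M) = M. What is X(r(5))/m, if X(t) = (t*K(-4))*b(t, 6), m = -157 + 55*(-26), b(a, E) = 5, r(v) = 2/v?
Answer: 8/1587 ≈ 0.0050410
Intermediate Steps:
m = -1587 (m = -157 - 1430 = -1587)
X(t) = -20*t (X(t) = (t*(-4))*5 = -4*t*5 = -20*t)
X(r(5))/m = -40/5/(-1587) = -40/5*(-1/1587) = -20*⅖*(-1/1587) = -8*(-1/1587) = 8/1587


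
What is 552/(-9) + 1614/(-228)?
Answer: -7799/114 ≈ -68.412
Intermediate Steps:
552/(-9) + 1614/(-228) = 552*(-1/9) + 1614*(-1/228) = -184/3 - 269/38 = -7799/114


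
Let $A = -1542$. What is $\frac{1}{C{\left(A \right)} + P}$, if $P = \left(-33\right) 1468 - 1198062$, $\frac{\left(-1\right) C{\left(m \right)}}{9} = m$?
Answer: $- \frac{1}{1232628} \approx -8.1127 \cdot 10^{-7}$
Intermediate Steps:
$C{\left(m \right)} = - 9 m$
$P = -1246506$ ($P = -48444 - 1198062 = -1246506$)
$\frac{1}{C{\left(A \right)} + P} = \frac{1}{\left(-9\right) \left(-1542\right) - 1246506} = \frac{1}{13878 - 1246506} = \frac{1}{-1232628} = - \frac{1}{1232628}$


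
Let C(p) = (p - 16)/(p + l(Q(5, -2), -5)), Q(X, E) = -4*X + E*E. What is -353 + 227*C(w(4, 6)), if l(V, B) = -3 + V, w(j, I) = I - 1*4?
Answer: -2823/17 ≈ -166.06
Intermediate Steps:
w(j, I) = -4 + I (w(j, I) = I - 4 = -4 + I)
Q(X, E) = E**2 - 4*X (Q(X, E) = -4*X + E**2 = E**2 - 4*X)
C(p) = (-16 + p)/(-19 + p) (C(p) = (p - 16)/(p + (-3 + ((-2)**2 - 4*5))) = (-16 + p)/(p + (-3 + (4 - 20))) = (-16 + p)/(p + (-3 - 16)) = (-16 + p)/(p - 19) = (-16 + p)/(-19 + p))
-353 + 227*C(w(4, 6)) = -353 + 227*((-16 + (-4 + 6))/(-19 + (-4 + 6))) = -353 + 227*((-16 + 2)/(-19 + 2)) = -353 + 227*(-14/(-17)) = -353 + 227*(-1/17*(-14)) = -353 + 227*(14/17) = -353 + 3178/17 = -2823/17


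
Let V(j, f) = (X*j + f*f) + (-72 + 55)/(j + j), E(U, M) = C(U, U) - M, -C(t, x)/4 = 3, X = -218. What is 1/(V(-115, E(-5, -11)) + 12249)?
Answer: 230/8583617 ≈ 2.6795e-5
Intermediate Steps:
C(t, x) = -12 (C(t, x) = -4*3 = -12)
E(U, M) = -12 - M
V(j, f) = f² - 218*j - 17/(2*j) (V(j, f) = (-218*j + f*f) + (-72 + 55)/(j + j) = (-218*j + f²) - 17*1/(2*j) = (f² - 218*j) - 17/(2*j) = f² - 218*j - 17/(2*j))
1/(V(-115, E(-5, -11)) + 12249) = 1/(((-12 - 1*(-11))² - 218*(-115) - 17/2/(-115)) + 12249) = 1/(((-12 + 11)² + 25070 - 17/2*(-1/115)) + 12249) = 1/(((-1)² + 25070 + 17/230) + 12249) = 1/((1 + 25070 + 17/230) + 12249) = 1/(5766347/230 + 12249) = 1/(8583617/230) = 230/8583617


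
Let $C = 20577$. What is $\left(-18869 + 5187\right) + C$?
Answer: $6895$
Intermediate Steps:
$\left(-18869 + 5187\right) + C = \left(-18869 + 5187\right) + 20577 = -13682 + 20577 = 6895$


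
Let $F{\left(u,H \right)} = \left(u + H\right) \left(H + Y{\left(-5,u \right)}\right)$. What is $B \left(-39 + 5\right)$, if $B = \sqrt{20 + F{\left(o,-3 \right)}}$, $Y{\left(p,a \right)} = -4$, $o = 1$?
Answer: $- 34 \sqrt{34} \approx -198.25$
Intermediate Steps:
$F{\left(u,H \right)} = \left(-4 + H\right) \left(H + u\right)$ ($F{\left(u,H \right)} = \left(u + H\right) \left(H - 4\right) = \left(H + u\right) \left(-4 + H\right) = \left(-4 + H\right) \left(H + u\right)$)
$B = \sqrt{34}$ ($B = \sqrt{20 - \left(-5 - 9\right)} = \sqrt{20 + \left(9 + 12 - 4 - 3\right)} = \sqrt{20 + 14} = \sqrt{34} \approx 5.8309$)
$B \left(-39 + 5\right) = \sqrt{34} \left(-39 + 5\right) = \sqrt{34} \left(-34\right) = - 34 \sqrt{34}$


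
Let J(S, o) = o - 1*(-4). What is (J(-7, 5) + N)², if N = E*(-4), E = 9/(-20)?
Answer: 2916/25 ≈ 116.64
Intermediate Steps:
E = -9/20 (E = 9*(-1/20) = -9/20 ≈ -0.45000)
J(S, o) = 4 + o (J(S, o) = o + 4 = 4 + o)
N = 9/5 (N = -9/20*(-4) = 9/5 ≈ 1.8000)
(J(-7, 5) + N)² = ((4 + 5) + 9/5)² = (9 + 9/5)² = (54/5)² = 2916/25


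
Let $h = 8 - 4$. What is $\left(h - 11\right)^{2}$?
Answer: $49$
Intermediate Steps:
$h = 4$ ($h = 8 - 4 = 4$)
$\left(h - 11\right)^{2} = \left(4 - 11\right)^{2} = \left(-7\right)^{2} = 49$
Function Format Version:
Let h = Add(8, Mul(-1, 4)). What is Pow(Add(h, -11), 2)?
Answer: 49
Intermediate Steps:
h = 4 (h = Add(8, -4) = 4)
Pow(Add(h, -11), 2) = Pow(Add(4, -11), 2) = Pow(-7, 2) = 49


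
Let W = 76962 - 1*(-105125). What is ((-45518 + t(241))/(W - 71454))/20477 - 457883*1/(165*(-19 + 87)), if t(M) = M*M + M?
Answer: -1037302629780023/25418146378020 ≈ -40.810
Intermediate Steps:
t(M) = M + M² (t(M) = M² + M = M + M²)
W = 182087 (W = 76962 + 105125 = 182087)
((-45518 + t(241))/(W - 71454))/20477 - 457883*1/(165*(-19 + 87)) = ((-45518 + 241*(1 + 241))/(182087 - 71454))/20477 - 457883*1/(165*(-19 + 87)) = ((-45518 + 241*242)/110633)*(1/20477) - 457883/(68*165) = ((-45518 + 58322)*(1/110633))*(1/20477) - 457883/11220 = (12804*(1/110633))*(1/20477) - 457883*1/11220 = (12804/110633)*(1/20477) - 457883/11220 = 12804/2265431941 - 457883/11220 = -1037302629780023/25418146378020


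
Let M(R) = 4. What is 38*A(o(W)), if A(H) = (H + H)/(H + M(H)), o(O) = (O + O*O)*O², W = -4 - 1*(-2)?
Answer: 152/3 ≈ 50.667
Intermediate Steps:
W = -2 (W = -4 + 2 = -2)
o(O) = O²*(O + O²) (o(O) = (O + O²)*O² = O²*(O + O²))
A(H) = 2*H/(4 + H) (A(H) = (H + H)/(H + 4) = (2*H)/(4 + H) = 2*H/(4 + H))
38*A(o(W)) = 38*(2*((-2)³*(1 - 2))/(4 + (-2)³*(1 - 2))) = 38*(2*(-8*(-1))/(4 - 8*(-1))) = 38*(2*8/(4 + 8)) = 38*(2*8/12) = 38*(2*8*(1/12)) = 38*(4/3) = 152/3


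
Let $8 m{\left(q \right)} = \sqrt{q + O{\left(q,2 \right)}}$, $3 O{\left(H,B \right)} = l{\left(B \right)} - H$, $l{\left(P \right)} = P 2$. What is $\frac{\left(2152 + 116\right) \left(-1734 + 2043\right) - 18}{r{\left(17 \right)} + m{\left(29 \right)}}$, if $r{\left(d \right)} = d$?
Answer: $\frac{1143695808}{27713} - \frac{2803176 \sqrt{186}}{27713} \approx 39890.0$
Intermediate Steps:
$l{\left(P \right)} = 2 P$
$O{\left(H,B \right)} = - \frac{H}{3} + \frac{2 B}{3}$ ($O{\left(H,B \right)} = \frac{2 B - H}{3} = \frac{- H + 2 B}{3} = - \frac{H}{3} + \frac{2 B}{3}$)
$m{\left(q \right)} = \frac{\sqrt{\frac{4}{3} + \frac{2 q}{3}}}{8}$ ($m{\left(q \right)} = \frac{\sqrt{q - \left(- \frac{4}{3} + \frac{q}{3}\right)}}{8} = \frac{\sqrt{\frac{4}{3} + \frac{2 q}{3}}}{8}$)
$\frac{\left(2152 + 116\right) \left(-1734 + 2043\right) - 18}{r{\left(17 \right)} + m{\left(29 \right)}} = \frac{\left(2152 + 116\right) \left(-1734 + 2043\right) - 18}{17 + \frac{\sqrt{12 + 6 \cdot 29}}{24}} = \frac{2268 \cdot 309 - 18}{17 + \frac{\sqrt{12 + 174}}{24}} = \frac{700812 - 18}{17 + \frac{\sqrt{186}}{24}} = \frac{700794}{17 + \frac{\sqrt{186}}{24}}$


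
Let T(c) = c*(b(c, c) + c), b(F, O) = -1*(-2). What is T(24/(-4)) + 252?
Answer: 276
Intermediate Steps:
b(F, O) = 2
T(c) = c*(2 + c)
T(24/(-4)) + 252 = (24/(-4))*(2 + 24/(-4)) + 252 = (24*(-1/4))*(2 + 24*(-1/4)) + 252 = -6*(2 - 6) + 252 = -6*(-4) + 252 = 24 + 252 = 276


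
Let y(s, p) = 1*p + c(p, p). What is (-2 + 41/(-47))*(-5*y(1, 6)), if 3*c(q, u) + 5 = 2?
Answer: 3375/47 ≈ 71.808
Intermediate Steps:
c(q, u) = -1 (c(q, u) = -5/3 + (⅓)*2 = -5/3 + ⅔ = -1)
y(s, p) = -1 + p (y(s, p) = 1*p - 1 = p - 1 = -1 + p)
(-2 + 41/(-47))*(-5*y(1, 6)) = (-2 + 41/(-47))*(-5*(-1 + 6)) = (-2 + 41*(-1/47))*(-5*5) = (-2 - 41/47)*(-25) = -135/47*(-25) = 3375/47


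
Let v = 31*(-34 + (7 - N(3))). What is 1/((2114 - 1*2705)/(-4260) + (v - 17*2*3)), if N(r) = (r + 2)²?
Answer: -1420/2433683 ≈ -0.00058348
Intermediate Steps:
N(r) = (2 + r)²
v = -1612 (v = 31*(-34 + (7 - (2 + 3)²)) = 31*(-34 + (7 - 1*5²)) = 31*(-34 + (7 - 1*25)) = 31*(-34 + (7 - 25)) = 31*(-34 - 18) = 31*(-52) = -1612)
1/((2114 - 1*2705)/(-4260) + (v - 17*2*3)) = 1/((2114 - 1*2705)/(-4260) + (-1612 - 17*2*3)) = 1/((2114 - 2705)*(-1/4260) + (-1612 - 34*3)) = 1/(-591*(-1/4260) + (-1612 - 1*102)) = 1/(197/1420 + (-1612 - 102)) = 1/(197/1420 - 1714) = 1/(-2433683/1420) = -1420/2433683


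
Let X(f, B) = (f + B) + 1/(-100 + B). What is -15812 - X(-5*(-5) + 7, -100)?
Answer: -3148799/200 ≈ -15744.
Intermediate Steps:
X(f, B) = B + f + 1/(-100 + B) (X(f, B) = (B + f) + 1/(-100 + B) = B + f + 1/(-100 + B))
-15812 - X(-5*(-5) + 7, -100) = -15812 - (1 + (-100)² - 100*(-100) - 100*(-5*(-5) + 7) - 100*(-5*(-5) + 7))/(-100 - 100) = -15812 - (1 + 10000 + 10000 - 100*(25 + 7) - 100*(25 + 7))/(-200) = -15812 - (-1)*(1 + 10000 + 10000 - 100*32 - 100*32)/200 = -15812 - (-1)*(1 + 10000 + 10000 - 3200 - 3200)/200 = -15812 - (-1)*13601/200 = -15812 - 1*(-13601/200) = -15812 + 13601/200 = -3148799/200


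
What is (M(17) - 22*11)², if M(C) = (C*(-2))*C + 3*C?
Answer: 591361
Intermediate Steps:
M(C) = -2*C² + 3*C (M(C) = (-2*C)*C + 3*C = -2*C² + 3*C)
(M(17) - 22*11)² = (17*(3 - 2*17) - 22*11)² = (17*(3 - 34) - 242)² = (17*(-31) - 242)² = (-527 - 242)² = (-769)² = 591361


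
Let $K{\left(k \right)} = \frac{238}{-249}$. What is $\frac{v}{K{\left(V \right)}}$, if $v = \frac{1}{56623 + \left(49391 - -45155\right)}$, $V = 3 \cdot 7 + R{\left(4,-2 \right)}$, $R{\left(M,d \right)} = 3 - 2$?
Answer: $- \frac{249}{35978222} \approx -6.9209 \cdot 10^{-6}$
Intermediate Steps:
$R{\left(M,d \right)} = 1$ ($R{\left(M,d \right)} = 3 - 2 = 1$)
$V = 22$ ($V = 3 \cdot 7 + 1 = 21 + 1 = 22$)
$K{\left(k \right)} = - \frac{238}{249}$ ($K{\left(k \right)} = 238 \left(- \frac{1}{249}\right) = - \frac{238}{249}$)
$v = \frac{1}{151169}$ ($v = \frac{1}{56623 + \left(49391 + 45155\right)} = \frac{1}{56623 + 94546} = \frac{1}{151169} \approx 6.6151 \cdot 10^{-6}$)
$\frac{v}{K{\left(V \right)}} = \frac{1}{151169 \left(- \frac{238}{249}\right)} = \frac{1}{151169} \left(- \frac{249}{238}\right) = - \frac{249}{35978222}$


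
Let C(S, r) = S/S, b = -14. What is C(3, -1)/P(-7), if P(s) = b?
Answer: -1/14 ≈ -0.071429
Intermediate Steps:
C(S, r) = 1
P(s) = -14
C(3, -1)/P(-7) = 1/(-14) = -1/14*1 = -1/14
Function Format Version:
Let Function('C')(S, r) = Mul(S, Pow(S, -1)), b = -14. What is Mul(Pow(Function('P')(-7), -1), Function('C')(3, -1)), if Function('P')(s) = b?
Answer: Rational(-1, 14) ≈ -0.071429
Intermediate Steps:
Function('C')(S, r) = 1
Function('P')(s) = -14
Mul(Pow(Function('P')(-7), -1), Function('C')(3, -1)) = Mul(Pow(-14, -1), 1) = Mul(Rational(-1, 14), 1) = Rational(-1, 14)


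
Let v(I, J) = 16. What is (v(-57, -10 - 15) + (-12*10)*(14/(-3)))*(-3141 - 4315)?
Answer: -4294656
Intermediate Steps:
(v(-57, -10 - 15) + (-12*10)*(14/(-3)))*(-3141 - 4315) = (16 + (-12*10)*(14/(-3)))*(-3141 - 4315) = (16 - 1680*(-1)/3)*(-7456) = (16 - 120*(-14/3))*(-7456) = (16 + 560)*(-7456) = 576*(-7456) = -4294656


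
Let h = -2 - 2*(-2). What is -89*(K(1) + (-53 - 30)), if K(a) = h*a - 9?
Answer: 8010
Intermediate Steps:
h = 2 (h = -2 + 4 = 2)
K(a) = -9 + 2*a (K(a) = 2*a - 9 = -9 + 2*a)
-89*(K(1) + (-53 - 30)) = -89*((-9 + 2*1) + (-53 - 30)) = -89*((-9 + 2) - 83) = -89*(-7 - 83) = -89*(-90) = 8010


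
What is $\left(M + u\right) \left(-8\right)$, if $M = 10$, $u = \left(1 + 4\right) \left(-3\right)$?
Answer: $40$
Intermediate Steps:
$u = -15$ ($u = 5 \left(-3\right) = -15$)
$\left(M + u\right) \left(-8\right) = \left(10 - 15\right) \left(-8\right) = \left(-5\right) \left(-8\right) = 40$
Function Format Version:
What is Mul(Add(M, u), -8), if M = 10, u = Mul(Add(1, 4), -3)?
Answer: 40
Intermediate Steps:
u = -15 (u = Mul(5, -3) = -15)
Mul(Add(M, u), -8) = Mul(Add(10, -15), -8) = Mul(-5, -8) = 40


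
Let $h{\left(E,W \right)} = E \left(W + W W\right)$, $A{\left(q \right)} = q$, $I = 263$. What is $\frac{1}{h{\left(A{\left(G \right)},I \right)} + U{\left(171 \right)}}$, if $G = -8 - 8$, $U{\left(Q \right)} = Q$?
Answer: $- \frac{1}{1110741} \approx -9.003 \cdot 10^{-7}$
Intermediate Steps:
$G = -16$
$h{\left(E,W \right)} = E \left(W + W^{2}\right)$
$\frac{1}{h{\left(A{\left(G \right)},I \right)} + U{\left(171 \right)}} = \frac{1}{\left(-16\right) 263 \left(1 + 263\right) + 171} = \frac{1}{\left(-16\right) 263 \cdot 264 + 171} = \frac{1}{-1110912 + 171} = \frac{1}{-1110741} = - \frac{1}{1110741}$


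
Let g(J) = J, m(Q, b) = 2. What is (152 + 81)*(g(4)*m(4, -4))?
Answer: 1864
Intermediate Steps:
(152 + 81)*(g(4)*m(4, -4)) = (152 + 81)*(4*2) = 233*8 = 1864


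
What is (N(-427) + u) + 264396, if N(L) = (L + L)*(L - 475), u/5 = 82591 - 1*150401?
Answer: 695654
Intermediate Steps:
u = -339050 (u = 5*(82591 - 1*150401) = 5*(82591 - 150401) = 5*(-67810) = -339050)
N(L) = 2*L*(-475 + L) (N(L) = (2*L)*(-475 + L) = 2*L*(-475 + L))
(N(-427) + u) + 264396 = (2*(-427)*(-475 - 427) - 339050) + 264396 = (2*(-427)*(-902) - 339050) + 264396 = (770308 - 339050) + 264396 = 431258 + 264396 = 695654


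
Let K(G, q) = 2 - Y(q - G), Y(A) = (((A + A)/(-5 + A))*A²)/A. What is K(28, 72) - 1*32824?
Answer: -1283930/39 ≈ -32921.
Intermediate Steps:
Y(A) = 2*A²/(-5 + A) (Y(A) = (((2*A)/(-5 + A))*A²)/A = ((2*A/(-5 + A))*A²)/A = (2*A³/(-5 + A))/A = 2*A²/(-5 + A))
K(G, q) = 2 - 2*(q - G)²/(-5 + q - G) (K(G, q) = 2 - 2*(q - G)²/(-5 + (q - G)) = 2 - 2*(q - G)²/(-5 + q - G))
K(28, 72) - 1*32824 = 2*(5 + 28 + (28 - 1*72)² - 1*72)/(5 + 28 - 1*72) - 1*32824 = 2*(5 + 28 + (28 - 72)² - 72)/(5 + 28 - 72) - 32824 = 2*(5 + 28 + (-44)² - 72)/(-39) - 32824 = 2*(-1/39)*(5 + 28 + 1936 - 72) - 32824 = 2*(-1/39)*1897 - 32824 = -3794/39 - 32824 = -1283930/39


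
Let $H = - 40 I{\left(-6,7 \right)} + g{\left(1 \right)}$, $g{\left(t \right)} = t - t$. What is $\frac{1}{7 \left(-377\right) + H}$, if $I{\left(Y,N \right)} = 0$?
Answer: $- \frac{1}{2639} \approx -0.00037893$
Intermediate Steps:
$g{\left(t \right)} = 0$
$H = 0$ ($H = \left(-40\right) 0 + 0 = 0 + 0 = 0$)
$\frac{1}{7 \left(-377\right) + H} = \frac{1}{7 \left(-377\right) + 0} = \frac{1}{-2639 + 0} = \frac{1}{-2639} = - \frac{1}{2639}$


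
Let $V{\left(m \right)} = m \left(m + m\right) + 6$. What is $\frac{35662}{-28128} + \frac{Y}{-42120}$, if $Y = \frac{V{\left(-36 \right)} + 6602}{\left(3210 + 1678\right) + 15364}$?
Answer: $- \frac{31687971463}{24993317232} \approx -1.2679$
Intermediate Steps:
$V{\left(m \right)} = 6 + 2 m^{2}$ ($V{\left(m \right)} = m 2 m + 6 = 2 m^{2} + 6 = 6 + 2 m^{2}$)
$Y = \frac{2300}{5063}$ ($Y = \frac{\left(6 + 2 \left(-36\right)^{2}\right) + 6602}{\left(3210 + 1678\right) + 15364} = \frac{\left(6 + 2 \cdot 1296\right) + 6602}{4888 + 15364} = \frac{\left(6 + 2592\right) + 6602}{20252} = \left(2598 + 6602\right) \frac{1}{20252} = 9200 \cdot \frac{1}{20252} = \frac{2300}{5063} \approx 0.45428$)
$\frac{35662}{-28128} + \frac{Y}{-42120} = \frac{35662}{-28128} + \frac{2300}{5063 \left(-42120\right)} = 35662 \left(- \frac{1}{28128}\right) + \frac{2300}{5063} \left(- \frac{1}{42120}\right) = - \frac{17831}{14064} - \frac{115}{10662678} = - \frac{31687971463}{24993317232}$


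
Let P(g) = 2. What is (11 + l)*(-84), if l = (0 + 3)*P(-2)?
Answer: -1428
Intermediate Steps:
l = 6 (l = (0 + 3)*2 = 3*2 = 6)
(11 + l)*(-84) = (11 + 6)*(-84) = 17*(-84) = -1428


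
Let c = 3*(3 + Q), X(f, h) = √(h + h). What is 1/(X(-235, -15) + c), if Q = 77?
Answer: 8/1921 - I*√30/57630 ≈ 0.0041645 - 9.5041e-5*I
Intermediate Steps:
X(f, h) = √2*√h (X(f, h) = √(2*h) = √2*√h)
c = 240 (c = 3*(3 + 77) = 3*80 = 240)
1/(X(-235, -15) + c) = 1/(√2*√(-15) + 240) = 1/(√2*(I*√15) + 240) = 1/(I*√30 + 240) = 1/(240 + I*√30)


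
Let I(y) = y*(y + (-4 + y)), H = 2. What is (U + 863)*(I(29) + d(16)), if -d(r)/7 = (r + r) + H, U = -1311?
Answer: -594944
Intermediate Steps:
d(r) = -14 - 14*r (d(r) = -7*((r + r) + 2) = -7*(2*r + 2) = -7*(2 + 2*r) = -14 - 14*r)
I(y) = y*(-4 + 2*y)
(U + 863)*(I(29) + d(16)) = (-1311 + 863)*(2*29*(-2 + 29) + (-14 - 14*16)) = -448*(2*29*27 + (-14 - 224)) = -448*(1566 - 238) = -448*1328 = -594944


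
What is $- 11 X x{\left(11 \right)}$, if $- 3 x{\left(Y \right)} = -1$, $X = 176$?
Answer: $- \frac{1936}{3} \approx -645.33$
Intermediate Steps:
$x{\left(Y \right)} = \frac{1}{3}$ ($x{\left(Y \right)} = \left(- \frac{1}{3}\right) \left(-1\right) = \frac{1}{3}$)
$- 11 X x{\left(11 \right)} = \left(-11\right) 176 \cdot \frac{1}{3} = \left(-1936\right) \frac{1}{3} = - \frac{1936}{3}$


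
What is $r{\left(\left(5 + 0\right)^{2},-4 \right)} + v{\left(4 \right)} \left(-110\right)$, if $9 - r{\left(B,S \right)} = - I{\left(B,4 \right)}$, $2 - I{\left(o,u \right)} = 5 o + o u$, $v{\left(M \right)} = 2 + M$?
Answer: $-874$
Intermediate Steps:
$I{\left(o,u \right)} = 2 - 5 o - o u$ ($I{\left(o,u \right)} = 2 - \left(5 o + o u\right) = 2 - 5 o - o u$)
$r{\left(B,S \right)} = 11 - 9 B$ ($r{\left(B,S \right)} = 9 - - (2 - 5 B - B 4) = 9 - - (2 - 5 B - 4 B) = 9 - - (2 - 9 B) = 9 - \left(-2 + 9 B\right) = 11 - 9 B$)
$r{\left(\left(5 + 0\right)^{2},-4 \right)} + v{\left(4 \right)} \left(-110\right) = \left(11 - 9 \left(5 + 0\right)^{2}\right) + \left(2 + 4\right) \left(-110\right) = \left(11 - 9 \cdot 5^{2}\right) + 6 \left(-110\right) = \left(11 - 225\right) - 660 = -214 - 660 = -874$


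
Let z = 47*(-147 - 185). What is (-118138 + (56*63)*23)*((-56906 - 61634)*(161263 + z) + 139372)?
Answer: 638748706385072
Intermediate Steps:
z = -15604 (z = 47*(-332) = -15604)
(-118138 + (56*63)*23)*((-56906 - 61634)*(161263 + z) + 139372) = (-118138 + (56*63)*23)*((-56906 - 61634)*(161263 - 15604) + 139372) = (-118138 + 3528*23)*(-118540*145659 + 139372) = (-118138 + 81144)*(-17266417860 + 139372) = -36994*(-17266278488) = 638748706385072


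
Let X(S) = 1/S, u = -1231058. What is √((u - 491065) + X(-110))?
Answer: I*√20837688410/110 ≈ 1312.3*I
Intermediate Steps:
√((u - 491065) + X(-110)) = √((-1231058 - 491065) + 1/(-110)) = √(-1722123 - 1/110) = √(-189433531/110) = I*√20837688410/110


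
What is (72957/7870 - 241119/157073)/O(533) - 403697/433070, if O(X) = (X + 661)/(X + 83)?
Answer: 4654781265377137/1521911530068490 ≈ 3.0585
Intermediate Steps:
O(X) = (661 + X)/(83 + X)
(72957/7870 - 241119/157073)/O(533) - 403697/433070 = (72957/7870 - 241119/157073)/(((661 + 533)/(83 + 533))) - 403697/433070 = (72957*(1/7870) - 241119*1/157073)/((1194/616)) - 403697*1/433070 = (72957/7870 - 241119/157073)/(((1/616)*1194)) - 403697/433070 = 9561968331/(1236164510*(597/308)) - 403697/433070 = (9561968331/1236164510)*(308/597) - 403697/433070 = 70121101094/17571195535 - 403697/433070 = 4654781265377137/1521911530068490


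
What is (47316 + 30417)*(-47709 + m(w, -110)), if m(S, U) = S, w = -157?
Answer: -3720767778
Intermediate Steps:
(47316 + 30417)*(-47709 + m(w, -110)) = (47316 + 30417)*(-47709 - 157) = 77733*(-47866) = -3720767778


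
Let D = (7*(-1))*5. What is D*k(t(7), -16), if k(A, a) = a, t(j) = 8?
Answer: 560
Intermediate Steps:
D = -35 (D = -7*5 = -35)
D*k(t(7), -16) = -35*(-16) = 560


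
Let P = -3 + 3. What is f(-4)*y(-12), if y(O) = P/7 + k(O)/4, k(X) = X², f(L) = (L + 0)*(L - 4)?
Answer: 1152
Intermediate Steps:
P = 0
f(L) = L*(-4 + L)
y(O) = O²/4 (y(O) = 0/7 + O²/4 = 0*(⅐) + O²*(¼) = 0 + O²/4 = O²/4)
f(-4)*y(-12) = (-4*(-4 - 4))*((¼)*(-12)²) = (-4*(-8))*((¼)*144) = 32*36 = 1152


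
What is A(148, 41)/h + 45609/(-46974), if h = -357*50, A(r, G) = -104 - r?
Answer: -6367327/6654650 ≈ -0.95682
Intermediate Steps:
h = -17850
A(148, 41)/h + 45609/(-46974) = (-104 - 1*148)/(-17850) + 45609/(-46974) = (-104 - 148)*(-1/17850) + 45609*(-1/46974) = -252*(-1/17850) - 15203/15658 = 6/425 - 15203/15658 = -6367327/6654650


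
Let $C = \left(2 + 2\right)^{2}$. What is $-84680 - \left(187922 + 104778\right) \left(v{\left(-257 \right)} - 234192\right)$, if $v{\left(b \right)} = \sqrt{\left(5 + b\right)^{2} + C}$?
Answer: $68547913720 - 1170800 \sqrt{3970} \approx 6.8474 \cdot 10^{10}$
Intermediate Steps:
$C = 16$ ($C = 4^{2} = 16$)
$v{\left(b \right)} = \sqrt{16 + \left(5 + b\right)^{2}}$ ($v{\left(b \right)} = \sqrt{\left(5 + b\right)^{2} + 16} = \sqrt{16 + \left(5 + b\right)^{2}}$)
$-84680 - \left(187922 + 104778\right) \left(v{\left(-257 \right)} - 234192\right) = -84680 - \left(187922 + 104778\right) \left(\sqrt{16 + \left(5 - 257\right)^{2}} - 234192\right) = -84680 - 292700 \left(\sqrt{16 + \left(-252\right)^{2}} - 234192\right) = -84680 - 292700 \left(\sqrt{16 + 63504} - 234192\right) = -84680 - 292700 \left(\sqrt{63520} - 234192\right) = -84680 - 292700 \left(4 \sqrt{3970} - 234192\right) = -84680 - 292700 \left(-234192 + 4 \sqrt{3970}\right) = -84680 - \left(-68547998400 + 1170800 \sqrt{3970}\right) = -84680 + \left(68547998400 - 1170800 \sqrt{3970}\right) = 68547913720 - 1170800 \sqrt{3970}$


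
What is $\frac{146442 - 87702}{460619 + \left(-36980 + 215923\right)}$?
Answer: $\frac{2670}{29071} \approx 0.091844$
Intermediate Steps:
$\frac{146442 - 87702}{460619 + \left(-36980 + 215923\right)} = \frac{58740}{460619 + 178943} = \frac{58740}{639562} = 58740 \cdot \frac{1}{639562} = \frac{2670}{29071}$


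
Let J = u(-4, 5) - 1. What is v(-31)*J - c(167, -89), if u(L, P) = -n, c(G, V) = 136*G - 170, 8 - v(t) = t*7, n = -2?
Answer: -22317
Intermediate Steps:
v(t) = 8 - 7*t (v(t) = 8 - t*7 = 8 - 7*t)
c(G, V) = -170 + 136*G
u(L, P) = 2 (u(L, P) = -1*(-2) = 2)
J = 1 (J = 2 - 1 = 1)
v(-31)*J - c(167, -89) = (8 - 7*(-31))*1 - (-170 + 136*167) = (8 + 217)*1 - (-170 + 22712) = 225*1 - 1*22542 = 225 - 22542 = -22317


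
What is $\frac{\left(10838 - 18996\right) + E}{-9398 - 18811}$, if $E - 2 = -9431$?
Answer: $\frac{17587}{28209} \approx 0.62345$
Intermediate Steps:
$E = -9429$ ($E = 2 - 9431 = -9429$)
$\frac{\left(10838 - 18996\right) + E}{-9398 - 18811} = \frac{\left(10838 - 18996\right) - 9429}{-9398 - 18811} = \frac{\left(10838 - 18996\right) - 9429}{-28209} = \left(-8158 - 9429\right) \left(- \frac{1}{28209}\right) = \left(-17587\right) \left(- \frac{1}{28209}\right) = \frac{17587}{28209}$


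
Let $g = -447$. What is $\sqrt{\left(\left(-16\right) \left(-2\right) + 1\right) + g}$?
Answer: $3 i \sqrt{46} \approx 20.347 i$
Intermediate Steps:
$\sqrt{\left(\left(-16\right) \left(-2\right) + 1\right) + g} = \sqrt{\left(\left(-16\right) \left(-2\right) + 1\right) - 447} = \sqrt{\left(32 + 1\right) - 447} = \sqrt{33 - 447} = \sqrt{-414} = 3 i \sqrt{46}$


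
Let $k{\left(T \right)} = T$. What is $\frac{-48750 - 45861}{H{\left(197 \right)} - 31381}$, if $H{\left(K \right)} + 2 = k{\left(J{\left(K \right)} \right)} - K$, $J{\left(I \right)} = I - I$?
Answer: $\frac{94611}{31580} \approx 2.9959$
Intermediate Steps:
$J{\left(I \right)} = 0$
$H{\left(K \right)} = -2 - K$ ($H{\left(K \right)} = -2 + \left(0 - K\right) = -2 - K$)
$\frac{-48750 - 45861}{H{\left(197 \right)} - 31381} = \frac{-48750 - 45861}{\left(-2 - 197\right) - 31381} = - \frac{94611}{\left(-2 - 197\right) - 31381} = - \frac{94611}{-199 - 31381} = - \frac{94611}{-31580} = \left(-94611\right) \left(- \frac{1}{31580}\right) = \frac{94611}{31580}$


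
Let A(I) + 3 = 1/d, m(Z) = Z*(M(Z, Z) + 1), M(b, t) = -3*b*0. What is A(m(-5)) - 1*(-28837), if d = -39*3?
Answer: 3373577/117 ≈ 28834.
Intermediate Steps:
M(b, t) = 0
m(Z) = Z (m(Z) = Z*(0 + 1) = Z*1 = Z)
d = -117
A(I) = -352/117 (A(I) = -3 + 1/(-117) = -3 - 1/117 = -352/117)
A(m(-5)) - 1*(-28837) = -352/117 - 1*(-28837) = -352/117 + 28837 = 3373577/117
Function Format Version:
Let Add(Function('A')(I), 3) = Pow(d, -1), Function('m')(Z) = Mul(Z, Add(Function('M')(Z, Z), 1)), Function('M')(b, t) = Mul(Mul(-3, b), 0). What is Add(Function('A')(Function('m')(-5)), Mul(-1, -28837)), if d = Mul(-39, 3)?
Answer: Rational(3373577, 117) ≈ 28834.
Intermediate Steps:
Function('M')(b, t) = 0
Function('m')(Z) = Z (Function('m')(Z) = Mul(Z, Add(0, 1)) = Mul(Z, 1) = Z)
d = -117
Function('A')(I) = Rational(-352, 117) (Function('A')(I) = Add(-3, Pow(-117, -1)) = Add(-3, Rational(-1, 117)) = Rational(-352, 117))
Add(Function('A')(Function('m')(-5)), Mul(-1, -28837)) = Add(Rational(-352, 117), Mul(-1, -28837)) = Add(Rational(-352, 117), 28837) = Rational(3373577, 117)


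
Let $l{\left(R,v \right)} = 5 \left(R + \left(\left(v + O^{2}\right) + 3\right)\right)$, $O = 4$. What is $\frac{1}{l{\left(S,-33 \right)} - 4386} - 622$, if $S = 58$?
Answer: $- \frac{2591253}{4166} \approx -622.0$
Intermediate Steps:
$l{\left(R,v \right)} = 95 + 5 R + 5 v$ ($l{\left(R,v \right)} = 5 \left(R + \left(\left(v + 4^{2}\right) + 3\right)\right) = 5 \left(R + \left(\left(v + 16\right) + 3\right)\right) = 5 \left(R + \left(\left(16 + v\right) + 3\right)\right) = 5 \left(R + \left(19 + v\right)\right) = 5 \left(19 + R + v\right) = 95 + 5 R + 5 v$)
$\frac{1}{l{\left(S,-33 \right)} - 4386} - 622 = \frac{1}{\left(95 + 5 \cdot 58 + 5 \left(-33\right)\right) - 4386} - 622 = \frac{1}{\left(95 + 290 - 165\right) - 4386} - 622 = \frac{1}{220 - 4386} - 622 = \frac{1}{-4166} - 622 = - \frac{1}{4166} - 622 = - \frac{2591253}{4166}$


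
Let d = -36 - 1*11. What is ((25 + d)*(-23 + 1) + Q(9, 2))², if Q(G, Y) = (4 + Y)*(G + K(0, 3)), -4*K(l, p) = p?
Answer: 1138489/4 ≈ 2.8462e+5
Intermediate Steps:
K(l, p) = -p/4
d = -47 (d = -36 - 11 = -47)
Q(G, Y) = (4 + Y)*(-¾ + G) (Q(G, Y) = (4 + Y)*(G - ¼*3) = (4 + Y)*(G - ¾) = (4 + Y)*(-¾ + G))
((25 + d)*(-23 + 1) + Q(9, 2))² = ((25 - 47)*(-23 + 1) + (-3 + 4*9 - ¾*2 + 9*2))² = (-22*(-22) + (-3 + 36 - 3/2 + 18))² = (484 + 99/2)² = (1067/2)² = 1138489/4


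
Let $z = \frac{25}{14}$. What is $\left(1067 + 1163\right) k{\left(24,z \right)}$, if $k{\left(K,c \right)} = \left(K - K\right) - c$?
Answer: $- \frac{27875}{7} \approx -3982.1$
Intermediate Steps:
$z = \frac{25}{14}$ ($z = 25 \cdot \frac{1}{14} = \frac{25}{14} \approx 1.7857$)
$k{\left(K,c \right)} = - c$ ($k{\left(K,c \right)} = 0 - c = - c$)
$\left(1067 + 1163\right) k{\left(24,z \right)} = \left(1067 + 1163\right) \left(\left(-1\right) \frac{25}{14}\right) = 2230 \left(- \frac{25}{14}\right) = - \frac{27875}{7}$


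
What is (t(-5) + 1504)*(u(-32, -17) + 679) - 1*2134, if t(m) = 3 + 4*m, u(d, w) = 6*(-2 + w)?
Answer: 838021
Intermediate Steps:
u(d, w) = -12 + 6*w
(t(-5) + 1504)*(u(-32, -17) + 679) - 1*2134 = ((3 + 4*(-5)) + 1504)*((-12 + 6*(-17)) + 679) - 1*2134 = ((3 - 20) + 1504)*((-12 - 102) + 679) - 2134 = (-17 + 1504)*(-114 + 679) - 2134 = 1487*565 - 2134 = 840155 - 2134 = 838021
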